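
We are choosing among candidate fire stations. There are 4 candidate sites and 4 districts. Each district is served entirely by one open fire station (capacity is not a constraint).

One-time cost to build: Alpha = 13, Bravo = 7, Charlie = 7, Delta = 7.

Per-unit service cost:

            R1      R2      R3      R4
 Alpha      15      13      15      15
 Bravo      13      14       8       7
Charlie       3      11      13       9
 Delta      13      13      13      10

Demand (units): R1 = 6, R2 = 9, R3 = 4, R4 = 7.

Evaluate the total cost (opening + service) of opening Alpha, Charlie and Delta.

Each district is assigned to its cheapest site among the open ones.
{Alpha, Charlie, Delta}: R1→Charlie 3·6=18, R2→Charlie 11·9=99, R3→Charlie 13·4=52, R4→Charlie 9·7=63. Service 232; fixed 27; total 259.

Total cost: 259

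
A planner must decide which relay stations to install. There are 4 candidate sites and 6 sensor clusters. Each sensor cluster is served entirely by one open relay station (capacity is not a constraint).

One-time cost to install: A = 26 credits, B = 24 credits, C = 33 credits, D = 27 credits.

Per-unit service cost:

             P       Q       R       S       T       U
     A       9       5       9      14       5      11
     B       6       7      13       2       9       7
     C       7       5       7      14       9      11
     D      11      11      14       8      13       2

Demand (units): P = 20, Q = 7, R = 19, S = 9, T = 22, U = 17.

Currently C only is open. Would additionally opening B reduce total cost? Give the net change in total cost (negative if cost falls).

Current service cost with {C}: 819.
Adding B: each sensor cluster re-picks its cheapest; new service cost 623, saving 196.
Extra fixed cost: 24. Net change = 24 − 196 = -172.
(Totals: 852 → 680.)

Yes — net change −172 (cost falls by 172).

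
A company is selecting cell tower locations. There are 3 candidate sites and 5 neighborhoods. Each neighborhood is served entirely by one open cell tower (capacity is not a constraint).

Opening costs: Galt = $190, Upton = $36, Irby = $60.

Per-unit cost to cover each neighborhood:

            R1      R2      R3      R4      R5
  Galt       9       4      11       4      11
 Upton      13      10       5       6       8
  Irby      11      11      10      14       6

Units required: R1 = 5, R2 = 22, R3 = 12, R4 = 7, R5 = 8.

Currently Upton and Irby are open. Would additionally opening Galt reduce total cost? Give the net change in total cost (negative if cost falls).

Current service cost with {Upton, Irby}: 425.
Adding Galt: each neighborhood re-picks its cheapest; new service cost 269, saving 156.
Extra fixed cost: 190. Net change = 190 − 156 = 34.
(Totals: 521 → 555.)

No — net change +34 (cost rises by 34).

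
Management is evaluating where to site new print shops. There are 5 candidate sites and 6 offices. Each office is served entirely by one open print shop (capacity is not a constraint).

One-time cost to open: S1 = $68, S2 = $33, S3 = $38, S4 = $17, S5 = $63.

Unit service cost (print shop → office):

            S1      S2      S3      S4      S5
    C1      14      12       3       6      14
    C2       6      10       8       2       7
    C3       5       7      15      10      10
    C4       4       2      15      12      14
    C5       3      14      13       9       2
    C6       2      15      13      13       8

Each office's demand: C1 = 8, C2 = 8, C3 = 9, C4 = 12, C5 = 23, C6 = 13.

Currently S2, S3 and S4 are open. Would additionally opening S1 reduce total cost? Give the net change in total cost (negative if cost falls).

Yes — net change −231 (cost falls by 231).

Current service cost with {S2, S3, S4}: 503.
Adding S1: each office re-picks its cheapest; new service cost 204, saving 299.
Extra fixed cost: 68. Net change = 68 − 299 = -231.
(Totals: 591 → 360.)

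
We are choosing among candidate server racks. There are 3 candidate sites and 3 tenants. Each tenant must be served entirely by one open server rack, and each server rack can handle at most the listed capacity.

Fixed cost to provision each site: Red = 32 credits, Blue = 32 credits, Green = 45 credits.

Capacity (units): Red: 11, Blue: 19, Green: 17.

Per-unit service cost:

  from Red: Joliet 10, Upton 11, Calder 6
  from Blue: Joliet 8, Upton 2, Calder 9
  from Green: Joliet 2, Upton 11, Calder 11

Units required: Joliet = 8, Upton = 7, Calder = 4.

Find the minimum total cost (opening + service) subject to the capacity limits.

Minimum total cost: 143

Open {Blue, Green}: Joliet→Green 2·8=16, Upton→Blue 2·7=14, Calder→Blue 9·4=36.
Loads: Blue carries 11/19, Green carries 8/17. Service 66; fixed 77; total 143.
Next best feasible plan costs 146.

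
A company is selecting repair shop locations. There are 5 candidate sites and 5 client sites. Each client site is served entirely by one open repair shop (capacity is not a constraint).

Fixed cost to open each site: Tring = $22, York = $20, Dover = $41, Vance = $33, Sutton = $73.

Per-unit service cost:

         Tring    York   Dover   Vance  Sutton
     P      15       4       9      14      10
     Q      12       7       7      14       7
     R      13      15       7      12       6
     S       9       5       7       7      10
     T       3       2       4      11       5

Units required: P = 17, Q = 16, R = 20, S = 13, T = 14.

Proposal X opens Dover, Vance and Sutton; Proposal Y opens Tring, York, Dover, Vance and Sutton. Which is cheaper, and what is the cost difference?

Proposal Y is cheaper by 97.

Proposal X: {Dover, Vance, Sutton}: P→Dover 9·17=153, Q→Dover 7·16=112, R→Sutton 6·20=120, S→Dover 7·13=91, T→Dover 4·14=56. Service 532; fixed 147; total 679.
Proposal Y: {Tring, York, Dover, Vance, Sutton}: P→York 4·17=68, Q→York 7·16=112, R→Sutton 6·20=120, S→York 5·13=65, T→York 2·14=28. Service 393; fixed 189; total 582.
Difference: |679 − 582| = 97.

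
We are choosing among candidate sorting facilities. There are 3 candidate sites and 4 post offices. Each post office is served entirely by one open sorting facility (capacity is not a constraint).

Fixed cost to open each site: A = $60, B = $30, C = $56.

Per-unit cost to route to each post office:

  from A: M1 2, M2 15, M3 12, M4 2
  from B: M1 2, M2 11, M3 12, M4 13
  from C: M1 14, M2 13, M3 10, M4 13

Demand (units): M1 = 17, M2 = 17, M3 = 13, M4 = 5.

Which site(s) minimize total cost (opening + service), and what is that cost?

Open B only; minimum total cost 472.

For any fixed open set, each post office goes to its cheapest open site; total = fixed + service.
{B}: M1→B 2·17=34, M2→B 11·17=187, M3→B 12·13=156, M4→B 13·5=65. Service 442; fixed 30; total 472.
{A, B}: service 387 + fixed 90 = 477
{B, C}: service 416 + fixed 86 = 502
{A, B, C}: service 361 + fixed 146 = 507
No other subset beats 472.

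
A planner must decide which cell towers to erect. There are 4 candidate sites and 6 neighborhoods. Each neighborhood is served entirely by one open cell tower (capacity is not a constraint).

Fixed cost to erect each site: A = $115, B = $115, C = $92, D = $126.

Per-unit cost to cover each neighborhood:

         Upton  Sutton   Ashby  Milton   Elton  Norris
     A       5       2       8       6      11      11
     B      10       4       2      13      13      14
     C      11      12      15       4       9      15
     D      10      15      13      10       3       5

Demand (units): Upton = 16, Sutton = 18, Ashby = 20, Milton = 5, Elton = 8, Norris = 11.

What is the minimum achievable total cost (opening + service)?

For any fixed open set, each neighborhood goes to its cheapest open site; total = fixed + service.
{A, B, D}: Upton→A 5·16=80, Sutton→A 2·18=36, Ashby→B 2·20=40, Milton→A 6·5=30, Elton→D 3·8=24, Norris→D 5·11=55. Service 265; fixed 356; total 621.
{A, B}: Upton→A 5·16=80, Sutton→A 2·18=36, Ashby→B 2·20=40, Milton→A 6·5=30, Elton→A 11·8=88, Norris→A 11·11=121. Service 395; fixed 230; total 625.
{A, D}: Upton→A 5·16=80, Sutton→A 2·18=36, Ashby→A 8·20=160, Milton→A 6·5=30, Elton→D 3·8=24, Norris→D 5·11=55. Service 385; fixed 241; total 626.
{A, B, C, D}: Upton→A 5·16=80, Sutton→A 2·18=36, Ashby→B 2·20=40, Milton→C 4·5=20, Elton→D 3·8=24, Norris→D 5·11=55. Service 255; fixed 448; total 703.
No other subset beats 621.

Minimum total cost: 621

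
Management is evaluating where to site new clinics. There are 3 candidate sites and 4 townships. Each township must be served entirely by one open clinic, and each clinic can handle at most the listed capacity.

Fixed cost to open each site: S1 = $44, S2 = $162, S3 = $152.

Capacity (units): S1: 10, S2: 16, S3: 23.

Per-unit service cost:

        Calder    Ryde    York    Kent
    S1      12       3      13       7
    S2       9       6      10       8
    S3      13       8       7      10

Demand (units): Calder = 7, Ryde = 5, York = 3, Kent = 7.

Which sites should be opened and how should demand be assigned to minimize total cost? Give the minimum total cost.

Minimum total cost: 374

Open {S3}: Calder→S3 13·7=91, Ryde→S3 8·5=40, York→S3 7·3=21, Kent→S3 10·7=70.
Loads: S3 carries 22/23. Service 222; fixed 152; total 374.
Next best feasible plan costs 378.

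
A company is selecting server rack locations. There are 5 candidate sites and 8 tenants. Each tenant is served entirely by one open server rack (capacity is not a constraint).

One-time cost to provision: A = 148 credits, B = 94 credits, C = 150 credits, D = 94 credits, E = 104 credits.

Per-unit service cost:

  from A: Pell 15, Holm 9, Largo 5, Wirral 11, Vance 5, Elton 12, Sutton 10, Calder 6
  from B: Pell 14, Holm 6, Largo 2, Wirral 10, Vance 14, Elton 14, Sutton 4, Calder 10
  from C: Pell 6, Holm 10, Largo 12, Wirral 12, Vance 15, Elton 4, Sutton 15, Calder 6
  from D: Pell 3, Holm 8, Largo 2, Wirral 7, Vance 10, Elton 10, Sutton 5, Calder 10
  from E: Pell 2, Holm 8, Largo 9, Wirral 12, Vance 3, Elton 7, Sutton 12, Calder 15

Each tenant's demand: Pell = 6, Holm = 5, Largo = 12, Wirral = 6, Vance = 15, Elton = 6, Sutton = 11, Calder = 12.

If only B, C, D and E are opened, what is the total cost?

Each tenant is assigned to its cheapest site among the open ones.
{B, C, D, E}: Pell→E 2·6=12, Holm→B 6·5=30, Largo→B 2·12=24, Wirral→D 7·6=42, Vance→E 3·15=45, Elton→C 4·6=24, Sutton→B 4·11=44, Calder→C 6·12=72. Service 293; fixed 442; total 735.

Total cost: 735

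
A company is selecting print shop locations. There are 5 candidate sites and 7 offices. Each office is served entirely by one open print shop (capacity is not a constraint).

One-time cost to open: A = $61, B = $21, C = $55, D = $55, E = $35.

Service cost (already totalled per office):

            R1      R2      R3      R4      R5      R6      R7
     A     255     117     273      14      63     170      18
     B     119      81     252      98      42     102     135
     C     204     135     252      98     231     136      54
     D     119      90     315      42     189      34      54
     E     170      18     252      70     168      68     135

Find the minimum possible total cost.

Minimum total cost: 648

For any fixed open set, each office goes to its cheapest open site; total = fixed + service.
{A, B, E}: R1→B 119, R2→E 18, R3→B 252, R4→A 14, R5→B 42, R6→E 68, R7→A 18. Service 531; fixed 117; total 648.
{A, B, D, E}: R1→B 119, R2→E 18, R3→B 252, R4→A 14, R5→B 42, R6→D 34, R7→A 18. Service 497; fixed 172; total 669.
{A, D, E}: service 518 + fixed 151 = 669
{A, B, C, D, E}: R1→B 119, R2→E 18, R3→B 252, R4→A 14, R5→B 42, R6→D 34, R7→A 18. Service 497; fixed 227; total 724.
No other subset beats 648.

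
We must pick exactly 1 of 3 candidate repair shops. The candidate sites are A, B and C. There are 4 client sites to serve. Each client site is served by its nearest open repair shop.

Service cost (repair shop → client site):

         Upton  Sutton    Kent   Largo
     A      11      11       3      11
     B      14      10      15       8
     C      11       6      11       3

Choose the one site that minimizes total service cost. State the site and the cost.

With exactly 1 open, each client site uses its cheapest among the chosen.
{C}: Upton→C 11, Sutton→C 6, Kent→C 11, Largo→C 3. Service cost 31.
{A}: service cost 36
{B}: service cost 47
Among all 3 size-1 choices, {C} is lowest.

Choose C only; total service cost 31.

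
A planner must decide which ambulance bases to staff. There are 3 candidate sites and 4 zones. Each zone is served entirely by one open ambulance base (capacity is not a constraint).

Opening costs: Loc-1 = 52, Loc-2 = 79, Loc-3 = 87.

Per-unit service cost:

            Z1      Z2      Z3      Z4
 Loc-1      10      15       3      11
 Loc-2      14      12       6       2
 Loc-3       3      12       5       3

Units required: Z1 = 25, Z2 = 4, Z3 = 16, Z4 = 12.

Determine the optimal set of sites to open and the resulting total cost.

Open Loc-3 only; minimum total cost 326.

For any fixed open set, each zone goes to its cheapest open site; total = fixed + service.
{Loc-3}: Z1→Loc-3 3·25=75, Z2→Loc-3 12·4=48, Z3→Loc-3 5·16=80, Z4→Loc-3 3·12=36. Service 239; fixed 87; total 326.
{Loc-1, Loc-3}: service 207 + fixed 139 = 346
{Loc-2, Loc-3}: service 227 + fixed 166 = 393
{Loc-1, Loc-2, Loc-3}: service 195 + fixed 218 = 413
No other subset beats 326.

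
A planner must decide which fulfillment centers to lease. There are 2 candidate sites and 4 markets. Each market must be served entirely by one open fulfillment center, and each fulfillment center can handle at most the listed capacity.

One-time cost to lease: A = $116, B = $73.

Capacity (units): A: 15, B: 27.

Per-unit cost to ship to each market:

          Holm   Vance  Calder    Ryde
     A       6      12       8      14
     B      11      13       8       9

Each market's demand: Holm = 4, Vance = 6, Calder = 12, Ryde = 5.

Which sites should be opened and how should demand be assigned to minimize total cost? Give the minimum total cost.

Minimum total cost: 336

Open {B}: Holm→B 11·4=44, Vance→B 13·6=78, Calder→B 8·12=96, Ryde→B 9·5=45.
Loads: B carries 27/27. Service 263; fixed 73; total 336.
Next best feasible plan costs 426.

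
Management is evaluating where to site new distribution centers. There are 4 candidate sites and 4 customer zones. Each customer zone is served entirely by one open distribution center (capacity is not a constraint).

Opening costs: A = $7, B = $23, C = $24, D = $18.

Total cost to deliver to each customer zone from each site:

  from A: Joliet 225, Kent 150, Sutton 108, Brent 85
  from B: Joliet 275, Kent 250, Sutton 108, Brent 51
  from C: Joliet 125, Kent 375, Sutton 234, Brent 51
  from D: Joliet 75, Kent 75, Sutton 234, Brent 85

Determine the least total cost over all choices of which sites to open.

For any fixed open set, each customer zone goes to its cheapest open site; total = fixed + service.
{B, D}: Joliet→D 75, Kent→D 75, Sutton→B 108, Brent→B 51. Service 309; fixed 41; total 350.
{A, B, D}: service 309 + fixed 48 = 357
{A, C, D}: service 309 + fixed 49 = 358
{A, B, C, D}: service 309 + fixed 72 = 381
No other subset beats 350.

Minimum total cost: 350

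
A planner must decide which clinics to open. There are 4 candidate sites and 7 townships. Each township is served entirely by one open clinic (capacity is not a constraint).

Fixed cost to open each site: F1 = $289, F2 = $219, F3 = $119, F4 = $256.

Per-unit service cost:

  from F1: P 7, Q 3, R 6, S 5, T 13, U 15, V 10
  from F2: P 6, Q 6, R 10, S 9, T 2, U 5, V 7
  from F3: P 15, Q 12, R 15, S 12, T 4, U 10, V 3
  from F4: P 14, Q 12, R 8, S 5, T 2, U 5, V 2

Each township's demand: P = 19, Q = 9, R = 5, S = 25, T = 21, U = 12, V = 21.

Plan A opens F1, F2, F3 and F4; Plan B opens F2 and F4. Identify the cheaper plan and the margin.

Plan A: {F1, F2, F3, F4}: P→F2 6·19=114, Q→F1 3·9=27, R→F1 6·5=30, S→F1 5·25=125, T→F2 2·21=42, U→F2 5·12=60, V→F4 2·21=42. Service 440; fixed 883; total 1323.
Plan B: {F2, F4}: P→F2 6·19=114, Q→F2 6·9=54, R→F4 8·5=40, S→F4 5·25=125, T→F2 2·21=42, U→F2 5·12=60, V→F4 2·21=42. Service 477; fixed 475; total 952.
Difference: |1323 − 952| = 371.

Plan B is cheaper by 371.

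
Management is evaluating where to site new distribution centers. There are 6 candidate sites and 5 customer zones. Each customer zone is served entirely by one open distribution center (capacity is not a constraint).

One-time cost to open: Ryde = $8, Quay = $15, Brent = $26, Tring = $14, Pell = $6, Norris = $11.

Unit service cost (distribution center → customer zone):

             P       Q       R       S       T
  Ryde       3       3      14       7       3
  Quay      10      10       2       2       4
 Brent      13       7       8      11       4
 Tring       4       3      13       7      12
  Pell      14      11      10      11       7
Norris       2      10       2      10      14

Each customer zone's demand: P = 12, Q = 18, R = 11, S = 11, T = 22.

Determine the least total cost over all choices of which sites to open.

Minimum total cost: 222

For any fixed open set, each customer zone goes to its cheapest open site; total = fixed + service.
{Ryde, Quay, Norris}: P→Norris 2·12=24, Q→Ryde 3·18=54, R→Quay 2·11=22, S→Quay 2·11=22, T→Ryde 3·22=66. Service 188; fixed 34; total 222.
{Ryde, Quay}: P→Ryde 3·12=36, Q→Ryde 3·18=54, R→Quay 2·11=22, S→Quay 2·11=22, T→Ryde 3·22=66. Service 200; fixed 23; total 223.
{Ryde, Quay, Pell, Norris}: service 188 + fixed 40 = 228
{Ryde, Quay, Brent, Tring, Pell, Norris}: P→Norris 2·12=24, Q→Ryde 3·18=54, R→Quay 2·11=22, S→Quay 2·11=22, T→Ryde 3·22=66. Service 188; fixed 80; total 268.
No other subset beats 222.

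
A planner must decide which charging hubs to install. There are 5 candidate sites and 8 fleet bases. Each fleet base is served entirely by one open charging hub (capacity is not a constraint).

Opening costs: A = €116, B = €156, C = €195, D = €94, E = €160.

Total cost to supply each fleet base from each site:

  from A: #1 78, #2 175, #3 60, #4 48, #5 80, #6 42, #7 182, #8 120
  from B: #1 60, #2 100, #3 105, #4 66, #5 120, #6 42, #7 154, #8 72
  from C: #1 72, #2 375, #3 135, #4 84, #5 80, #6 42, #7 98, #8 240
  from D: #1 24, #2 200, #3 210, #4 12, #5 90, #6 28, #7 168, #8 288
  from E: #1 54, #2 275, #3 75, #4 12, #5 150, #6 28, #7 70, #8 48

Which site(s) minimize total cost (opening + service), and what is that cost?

For any fixed open set, each fleet base goes to its cheapest open site; total = fixed + service.
{D, E}: #1→D 24, #2→D 200, #3→E 75, #4→D 12, #5→D 90, #6→D 28, #7→E 70, #8→E 48. Service 547; fixed 254; total 801.
{A, E}: #1→E 54, #2→A 175, #3→A 60, #4→E 12, #5→A 80, #6→E 28, #7→E 70, #8→E 48. Service 527; fixed 276; total 803.
{B, E}: #1→E 54, #2→B 100, #3→E 75, #4→E 12, #5→B 120, #6→E 28, #7→E 70, #8→E 48. Service 507; fixed 316; total 823.
{A, B, C, D, E}: service 422 + fixed 721 = 1143
No other subset beats 801.

Open D and E; minimum total cost 801.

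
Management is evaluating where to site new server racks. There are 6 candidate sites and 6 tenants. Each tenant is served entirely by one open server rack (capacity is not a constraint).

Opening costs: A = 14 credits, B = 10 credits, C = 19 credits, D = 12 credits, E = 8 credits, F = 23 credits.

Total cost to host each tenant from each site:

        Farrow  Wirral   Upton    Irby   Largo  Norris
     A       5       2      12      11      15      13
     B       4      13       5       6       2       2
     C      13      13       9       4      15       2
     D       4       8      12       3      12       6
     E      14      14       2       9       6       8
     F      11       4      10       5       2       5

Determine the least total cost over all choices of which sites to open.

Minimum total cost: 42

For any fixed open set, each tenant goes to its cheapest open site; total = fixed + service.
{B}: Farrow→B 4, Wirral→B 13, Upton→B 5, Irby→B 6, Largo→B 2, Norris→B 2. Service 32; fixed 10; total 42.
{A, B}: service 21 + fixed 24 = 45
{B, D}: service 24 + fixed 22 = 46
{A, B, C, D, E, F}: Farrow→B 4, Wirral→A 2, Upton→E 2, Irby→D 3, Largo→B 2, Norris→B 2. Service 15; fixed 86; total 101.
No other subset beats 42.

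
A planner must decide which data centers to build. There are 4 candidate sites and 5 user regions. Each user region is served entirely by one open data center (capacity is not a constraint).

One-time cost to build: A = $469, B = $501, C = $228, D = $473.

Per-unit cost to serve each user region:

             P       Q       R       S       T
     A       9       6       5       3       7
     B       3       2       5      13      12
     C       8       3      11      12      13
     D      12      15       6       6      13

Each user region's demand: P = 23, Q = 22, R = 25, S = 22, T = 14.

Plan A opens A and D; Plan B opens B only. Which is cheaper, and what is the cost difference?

Plan B is cheaper by 377.

Plan A: {A, D}: P→A 9·23=207, Q→A 6·22=132, R→A 5·25=125, S→A 3·22=66, T→A 7·14=98. Service 628; fixed 942; total 1570.
Plan B: {B}: P→B 3·23=69, Q→B 2·22=44, R→B 5·25=125, S→B 13·22=286, T→B 12·14=168. Service 692; fixed 501; total 1193.
Difference: |1570 − 1193| = 377.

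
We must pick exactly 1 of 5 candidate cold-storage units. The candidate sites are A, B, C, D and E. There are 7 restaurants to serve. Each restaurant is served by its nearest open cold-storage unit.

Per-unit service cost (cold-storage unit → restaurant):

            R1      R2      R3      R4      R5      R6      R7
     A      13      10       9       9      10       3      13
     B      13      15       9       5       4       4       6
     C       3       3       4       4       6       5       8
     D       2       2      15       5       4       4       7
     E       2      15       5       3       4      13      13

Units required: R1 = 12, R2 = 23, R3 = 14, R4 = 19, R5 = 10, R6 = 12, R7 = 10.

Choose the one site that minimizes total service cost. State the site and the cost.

With exactly 1 open, each restaurant uses its cheapest among the chosen.
{C}: R1→C 3·12=36, R2→C 3·23=69, R3→C 4·14=56, R4→C 4·19=76, R5→C 6·10=60, R6→C 5·12=60, R7→C 8·10=80. Service cost 437.
{D}: service cost 533
{E}: service cost 822
Among all 5 size-1 choices, {C} is lowest.

Choose C only; total service cost 437.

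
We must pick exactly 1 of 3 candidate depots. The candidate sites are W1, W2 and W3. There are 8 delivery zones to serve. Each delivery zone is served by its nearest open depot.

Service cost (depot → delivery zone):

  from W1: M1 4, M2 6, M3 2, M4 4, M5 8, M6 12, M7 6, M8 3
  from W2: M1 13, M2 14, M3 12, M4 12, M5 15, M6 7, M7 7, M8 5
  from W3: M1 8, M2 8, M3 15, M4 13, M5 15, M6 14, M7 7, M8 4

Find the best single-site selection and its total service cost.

With exactly 1 open, each delivery zone uses its cheapest among the chosen.
{W1}: M1→W1 4, M2→W1 6, M3→W1 2, M4→W1 4, M5→W1 8, M6→W1 12, M7→W1 6, M8→W1 3. Service cost 45.
{W3}: service cost 84
{W2}: service cost 85
Among all 3 size-1 choices, {W1} is lowest.

Choose W1 only; total service cost 45.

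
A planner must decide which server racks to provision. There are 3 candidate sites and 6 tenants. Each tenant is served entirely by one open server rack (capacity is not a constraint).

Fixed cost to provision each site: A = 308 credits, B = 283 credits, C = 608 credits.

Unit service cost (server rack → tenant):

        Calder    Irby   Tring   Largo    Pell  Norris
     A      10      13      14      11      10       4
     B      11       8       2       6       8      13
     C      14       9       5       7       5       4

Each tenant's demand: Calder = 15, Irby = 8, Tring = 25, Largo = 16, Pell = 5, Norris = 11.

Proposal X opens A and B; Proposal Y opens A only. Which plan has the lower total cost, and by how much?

Proposal X: {A, B}: Calder→A 10·15=150, Irby→B 8·8=64, Tring→B 2·25=50, Largo→B 6·16=96, Pell→B 8·5=40, Norris→A 4·11=44. Service 444; fixed 591; total 1035.
Proposal Y: {A}: Calder→A 10·15=150, Irby→A 13·8=104, Tring→A 14·25=350, Largo→A 11·16=176, Pell→A 10·5=50, Norris→A 4·11=44. Service 874; fixed 308; total 1182.
Difference: |1035 − 1182| = 147.

Proposal X is cheaper by 147.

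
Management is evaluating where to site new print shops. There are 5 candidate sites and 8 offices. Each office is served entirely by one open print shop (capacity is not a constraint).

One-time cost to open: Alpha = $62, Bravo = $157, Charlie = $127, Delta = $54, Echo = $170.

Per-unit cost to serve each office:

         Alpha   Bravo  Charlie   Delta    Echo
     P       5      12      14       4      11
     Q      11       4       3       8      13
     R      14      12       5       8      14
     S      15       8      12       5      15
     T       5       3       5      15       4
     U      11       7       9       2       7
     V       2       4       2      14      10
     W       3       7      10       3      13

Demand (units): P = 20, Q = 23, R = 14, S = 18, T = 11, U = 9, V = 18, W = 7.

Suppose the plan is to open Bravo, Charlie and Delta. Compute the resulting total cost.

Each office is assigned to its cheapest site among the open ones.
{Bravo, Charlie, Delta}: P→Delta 4·20=80, Q→Charlie 3·23=69, R→Charlie 5·14=70, S→Delta 5·18=90, T→Bravo 3·11=33, U→Delta 2·9=18, V→Charlie 2·18=36, W→Delta 3·7=21. Service 417; fixed 338; total 755.

Total cost: 755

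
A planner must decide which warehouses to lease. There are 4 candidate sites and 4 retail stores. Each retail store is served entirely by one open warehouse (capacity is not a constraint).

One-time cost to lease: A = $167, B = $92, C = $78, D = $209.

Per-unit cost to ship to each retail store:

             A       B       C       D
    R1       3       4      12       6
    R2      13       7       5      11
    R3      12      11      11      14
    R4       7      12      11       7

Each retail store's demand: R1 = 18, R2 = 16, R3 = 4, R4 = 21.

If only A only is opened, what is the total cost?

Each retail store is assigned to its cheapest site among the open ones.
{A}: R1→A 3·18=54, R2→A 13·16=208, R3→A 12·4=48, R4→A 7·21=147. Service 457; fixed 167; total 624.

Total cost: 624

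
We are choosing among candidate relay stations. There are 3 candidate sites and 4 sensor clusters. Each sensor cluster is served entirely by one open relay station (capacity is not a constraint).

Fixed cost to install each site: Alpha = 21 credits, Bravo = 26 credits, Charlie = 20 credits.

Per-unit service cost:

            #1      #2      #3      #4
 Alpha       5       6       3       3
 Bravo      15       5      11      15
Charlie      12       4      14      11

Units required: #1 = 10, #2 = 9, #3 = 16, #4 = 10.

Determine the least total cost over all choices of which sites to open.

For any fixed open set, each sensor cluster goes to its cheapest open site; total = fixed + service.
{Alpha}: #1→Alpha 5·10=50, #2→Alpha 6·9=54, #3→Alpha 3·16=48, #4→Alpha 3·10=30. Service 182; fixed 21; total 203.
{Alpha, Charlie}: service 164 + fixed 41 = 205
{Alpha, Bravo}: service 173 + fixed 47 = 220
{Alpha, Bravo, Charlie}: #1→Alpha 5·10=50, #2→Charlie 4·9=36, #3→Alpha 3·16=48, #4→Alpha 3·10=30. Service 164; fixed 67; total 231.
No other subset beats 203.

Minimum total cost: 203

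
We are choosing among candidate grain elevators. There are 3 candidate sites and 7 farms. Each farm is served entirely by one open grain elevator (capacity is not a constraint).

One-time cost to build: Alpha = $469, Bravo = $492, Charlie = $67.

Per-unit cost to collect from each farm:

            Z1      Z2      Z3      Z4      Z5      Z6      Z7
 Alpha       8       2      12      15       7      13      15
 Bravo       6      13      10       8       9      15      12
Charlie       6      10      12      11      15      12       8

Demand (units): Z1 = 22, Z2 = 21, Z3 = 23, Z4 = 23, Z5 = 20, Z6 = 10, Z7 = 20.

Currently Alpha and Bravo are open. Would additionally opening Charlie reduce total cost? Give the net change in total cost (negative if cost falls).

Current service cost with {Alpha, Bravo}: 1098.
Adding Charlie: each farm re-picks its cheapest; new service cost 1008, saving 90.
Extra fixed cost: 67. Net change = 67 − 90 = -23.
(Totals: 2059 → 2036.)

Yes — net change −23 (cost falls by 23).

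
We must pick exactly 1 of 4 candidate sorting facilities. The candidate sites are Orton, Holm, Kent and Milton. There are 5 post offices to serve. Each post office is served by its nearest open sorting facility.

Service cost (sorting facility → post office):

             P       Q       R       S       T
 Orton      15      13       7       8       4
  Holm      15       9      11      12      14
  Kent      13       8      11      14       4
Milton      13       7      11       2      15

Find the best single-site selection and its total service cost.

Choose Orton only; total service cost 47.

With exactly 1 open, each post office uses its cheapest among the chosen.
{Orton}: P→Orton 15, Q→Orton 13, R→Orton 7, S→Orton 8, T→Orton 4. Service cost 47.
{Milton}: service cost 48
{Kent}: service cost 50
Among all 4 size-1 choices, {Orton} is lowest.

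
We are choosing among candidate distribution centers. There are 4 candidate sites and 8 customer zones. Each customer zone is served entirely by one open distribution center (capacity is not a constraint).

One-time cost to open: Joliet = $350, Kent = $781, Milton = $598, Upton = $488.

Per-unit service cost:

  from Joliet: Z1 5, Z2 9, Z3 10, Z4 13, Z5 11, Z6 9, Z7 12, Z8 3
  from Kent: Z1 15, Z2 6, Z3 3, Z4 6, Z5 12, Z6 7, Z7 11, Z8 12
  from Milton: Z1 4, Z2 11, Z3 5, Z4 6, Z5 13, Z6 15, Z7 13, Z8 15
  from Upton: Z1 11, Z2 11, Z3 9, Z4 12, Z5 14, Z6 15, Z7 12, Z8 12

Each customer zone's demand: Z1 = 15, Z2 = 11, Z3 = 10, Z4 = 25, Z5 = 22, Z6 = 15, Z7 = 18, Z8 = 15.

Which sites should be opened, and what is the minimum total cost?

Open Joliet only; minimum total cost 1587.

For any fixed open set, each customer zone goes to its cheapest open site; total = fixed + service.
{Joliet}: Z1→Joliet 5·15=75, Z2→Joliet 9·11=99, Z3→Joliet 10·10=100, Z4→Joliet 13·25=325, Z5→Joliet 11·22=242, Z6→Joliet 9·15=135, Z7→Joliet 12·18=216, Z8→Joliet 3·15=45. Service 1237; fixed 350; total 1587.
{Joliet, Milton}: Z1→Milton 4·15=60, Z2→Joliet 9·11=99, Z3→Milton 5·10=50, Z4→Milton 6·25=150, Z5→Joliet 11·22=242, Z6→Joliet 9·15=135, Z7→Joliet 12·18=216, Z8→Joliet 3·15=45. Service 997; fixed 948; total 1945.
{Milton}: service 1351 + fixed 598 = 1949
{Joliet, Kent, Milton, Upton}: service 896 + fixed 2217 = 3113
No other subset beats 1587.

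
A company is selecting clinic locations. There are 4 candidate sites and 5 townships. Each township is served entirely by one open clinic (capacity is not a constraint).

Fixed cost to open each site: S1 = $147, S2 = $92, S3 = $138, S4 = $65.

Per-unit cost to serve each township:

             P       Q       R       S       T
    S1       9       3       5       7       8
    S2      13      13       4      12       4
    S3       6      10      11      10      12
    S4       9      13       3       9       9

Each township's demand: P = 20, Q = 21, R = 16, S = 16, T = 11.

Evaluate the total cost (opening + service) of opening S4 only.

Total cost: 809

Each township is assigned to its cheapest site among the open ones.
{S4}: P→S4 9·20=180, Q→S4 13·21=273, R→S4 3·16=48, S→S4 9·16=144, T→S4 9·11=99. Service 744; fixed 65; total 809.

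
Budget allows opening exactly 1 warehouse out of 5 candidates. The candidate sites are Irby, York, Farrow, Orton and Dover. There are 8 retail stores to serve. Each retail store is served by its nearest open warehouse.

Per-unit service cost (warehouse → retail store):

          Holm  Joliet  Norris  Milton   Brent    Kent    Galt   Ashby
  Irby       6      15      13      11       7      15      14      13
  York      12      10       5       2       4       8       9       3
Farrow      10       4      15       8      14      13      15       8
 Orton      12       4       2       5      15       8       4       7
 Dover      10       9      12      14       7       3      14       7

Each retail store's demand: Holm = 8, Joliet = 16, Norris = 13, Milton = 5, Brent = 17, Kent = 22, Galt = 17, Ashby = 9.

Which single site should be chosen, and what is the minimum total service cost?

With exactly 1 open, each retail store uses its cheapest among the chosen.
{York}: Holm→York 12·8=96, Joliet→York 10·16=160, Norris→York 5·13=65, Milton→York 2·5=10, Brent→York 4·17=68, Kent→York 8·22=176, Galt→York 9·17=153, Ashby→York 3·9=27. Service cost 755.
{Orton}: service cost 773
{Dover}: service cost 936
Among all 5 size-1 choices, {York} is lowest.

Choose York only; total service cost 755.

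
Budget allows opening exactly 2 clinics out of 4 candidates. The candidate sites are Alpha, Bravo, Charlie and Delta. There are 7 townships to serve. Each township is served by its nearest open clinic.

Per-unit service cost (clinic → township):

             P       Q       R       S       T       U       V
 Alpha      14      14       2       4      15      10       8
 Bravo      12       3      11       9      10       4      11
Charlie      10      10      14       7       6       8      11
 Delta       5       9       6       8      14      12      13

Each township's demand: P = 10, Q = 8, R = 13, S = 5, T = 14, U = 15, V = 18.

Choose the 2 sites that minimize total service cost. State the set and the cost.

Choose Alpha and Bravo; total service cost 534.

With exactly 2 open, each township uses its cheapest among the chosen.
{Alpha, Bravo}: P→Bravo 12·10=120, Q→Bravo 3·8=24, R→Alpha 2·13=26, S→Alpha 4·5=20, T→Bravo 10·14=140, U→Bravo 4·15=60, V→Alpha 8·18=144. Service cost 534.
{Alpha, Charlie}: service cost 574
{Bravo, Delta}: service cost 590
Among all 6 size-2 choices, {Alpha, Bravo} is lowest.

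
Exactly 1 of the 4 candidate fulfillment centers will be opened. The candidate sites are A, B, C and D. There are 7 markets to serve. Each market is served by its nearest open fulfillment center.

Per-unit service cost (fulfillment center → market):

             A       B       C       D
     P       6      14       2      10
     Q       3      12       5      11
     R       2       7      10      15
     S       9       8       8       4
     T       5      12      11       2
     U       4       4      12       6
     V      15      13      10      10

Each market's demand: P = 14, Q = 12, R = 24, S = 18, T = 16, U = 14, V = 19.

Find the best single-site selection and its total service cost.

With exactly 1 open, each market uses its cheapest among the chosen.
{A}: P→A 6·14=84, Q→A 3·12=36, R→A 2·24=48, S→A 9·18=162, T→A 5·16=80, U→A 4·14=56, V→A 15·19=285. Service cost 751.
{C}: service cost 1006
{D}: service cost 1010
Among all 4 size-1 choices, {A} is lowest.

Choose A only; total service cost 751.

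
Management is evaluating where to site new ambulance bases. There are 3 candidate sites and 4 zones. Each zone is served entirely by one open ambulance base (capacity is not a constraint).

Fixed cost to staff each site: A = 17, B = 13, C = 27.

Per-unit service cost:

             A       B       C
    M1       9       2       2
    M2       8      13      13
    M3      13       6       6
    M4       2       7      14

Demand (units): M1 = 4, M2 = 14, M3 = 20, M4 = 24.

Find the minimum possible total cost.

Minimum total cost: 318

For any fixed open set, each zone goes to its cheapest open site; total = fixed + service.
{A, B}: M1→B 2·4=8, M2→A 8·14=112, M3→B 6·20=120, M4→A 2·24=48. Service 288; fixed 30; total 318.
{A, C}: service 288 + fixed 44 = 332
{A, B, C}: service 288 + fixed 57 = 345
{B}: M1→B 2·4=8, M2→B 13·14=182, M3→B 6·20=120, M4→B 7·24=168. Service 478; fixed 13; total 491.
(All 7 nonempty subsets were checked; A and B is lowest.)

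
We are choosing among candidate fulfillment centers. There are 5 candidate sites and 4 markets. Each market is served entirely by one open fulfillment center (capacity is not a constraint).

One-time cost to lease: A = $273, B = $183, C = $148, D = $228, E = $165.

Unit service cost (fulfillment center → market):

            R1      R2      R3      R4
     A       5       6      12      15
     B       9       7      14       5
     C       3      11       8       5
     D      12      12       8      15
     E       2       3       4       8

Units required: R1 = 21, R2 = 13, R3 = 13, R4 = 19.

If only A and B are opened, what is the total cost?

Each market is assigned to its cheapest site among the open ones.
{A, B}: R1→A 5·21=105, R2→A 6·13=78, R3→A 12·13=156, R4→B 5·19=95. Service 434; fixed 456; total 890.

Total cost: 890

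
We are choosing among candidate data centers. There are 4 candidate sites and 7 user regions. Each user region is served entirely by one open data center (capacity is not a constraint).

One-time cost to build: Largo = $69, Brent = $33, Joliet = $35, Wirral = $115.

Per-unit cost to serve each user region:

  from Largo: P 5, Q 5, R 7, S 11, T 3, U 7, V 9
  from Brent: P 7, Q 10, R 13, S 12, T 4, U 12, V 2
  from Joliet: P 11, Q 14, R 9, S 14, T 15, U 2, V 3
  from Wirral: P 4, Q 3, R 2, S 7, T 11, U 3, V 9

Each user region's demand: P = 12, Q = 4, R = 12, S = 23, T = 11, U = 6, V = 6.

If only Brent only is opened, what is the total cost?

Each user region is assigned to its cheapest site among the open ones.
{Brent}: P→Brent 7·12=84, Q→Brent 10·4=40, R→Brent 13·12=156, S→Brent 12·23=276, T→Brent 4·11=44, U→Brent 12·6=72, V→Brent 2·6=12. Service 684; fixed 33; total 717.

Total cost: 717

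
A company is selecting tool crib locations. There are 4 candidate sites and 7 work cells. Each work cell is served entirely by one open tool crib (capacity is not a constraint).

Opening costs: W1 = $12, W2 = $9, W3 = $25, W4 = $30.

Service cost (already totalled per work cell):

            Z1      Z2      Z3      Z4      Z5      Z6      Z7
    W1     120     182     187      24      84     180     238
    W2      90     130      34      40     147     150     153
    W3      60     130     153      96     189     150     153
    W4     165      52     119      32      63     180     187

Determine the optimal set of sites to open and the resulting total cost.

For any fixed open set, each work cell goes to its cheapest open site; total = fixed + service.
{W2, W3, W4}: Z1→W3 60, Z2→W4 52, Z3→W2 34, Z4→W4 32, Z5→W4 63, Z6→W2 150, Z7→W2 153. Service 544; fixed 64; total 608.
{W1, W2, W3, W4}: service 536 + fixed 76 = 612
{W2, W4}: Z1→W2 90, Z2→W4 52, Z3→W2 34, Z4→W4 32, Z5→W4 63, Z6→W2 150, Z7→W2 153. Service 574; fixed 39; total 613.
{W2}: service 744 + fixed 9 = 753
No other subset beats 608.

Open W2, W3 and W4; minimum total cost 608.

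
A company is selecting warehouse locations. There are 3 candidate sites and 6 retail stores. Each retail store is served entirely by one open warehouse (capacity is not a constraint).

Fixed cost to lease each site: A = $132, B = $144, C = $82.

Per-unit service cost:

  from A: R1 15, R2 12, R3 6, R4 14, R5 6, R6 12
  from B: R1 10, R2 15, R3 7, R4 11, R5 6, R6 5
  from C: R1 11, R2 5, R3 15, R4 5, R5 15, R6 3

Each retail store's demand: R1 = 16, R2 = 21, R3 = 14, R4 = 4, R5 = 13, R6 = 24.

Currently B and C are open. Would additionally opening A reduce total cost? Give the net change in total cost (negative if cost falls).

Current service cost with {B, C}: 533.
Adding A: each retail store re-picks its cheapest; new service cost 519, saving 14.
Extra fixed cost: 132. Net change = 132 − 14 = 118.
(Totals: 759 → 877.)

No — net change +118 (cost rises by 118).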